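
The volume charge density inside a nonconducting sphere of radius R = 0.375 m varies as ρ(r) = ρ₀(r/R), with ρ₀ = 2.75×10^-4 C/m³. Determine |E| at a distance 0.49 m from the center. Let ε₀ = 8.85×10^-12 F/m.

1.71e6 N/C

Take a concentric spherical Gaussian surface of radius r = 0.49 m (r > R, all charge enclosed).
Q_enc = 4π ∫₀^R ρ₀(r'/R)^1 r'² dr' = 4πρ₀R³/4 = 4.556×10^-5 C.
By Gauss's law, ∮E·dA = E·4πr² = Q_enc/ε₀.
E = |Q_enc|/(4πε₀r²) = (4.556×10^-5)/(4π·8.85×10^-12·(0.49)²) = 1.71×10^6 N/C.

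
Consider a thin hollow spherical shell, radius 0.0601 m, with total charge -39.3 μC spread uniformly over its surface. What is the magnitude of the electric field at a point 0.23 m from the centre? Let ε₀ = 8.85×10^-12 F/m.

By spherical symmetry E is radial; choose a Gaussian sphere of radius r = 0.23 m (r > 0.0601 m).
The entire shell is enclosed: Q_enc = -3.93×10^-5 C.
By Gauss's law, ∮E·dA = E·4πr² = Q_enc/ε₀.
E = |Q_enc|/(4πε₀r²) = (3.93×10^-5)/(4π·8.85×10^-12·(0.23)²) = 6.68×10^6 N/C.

|E| = 6.68×10^6 N/C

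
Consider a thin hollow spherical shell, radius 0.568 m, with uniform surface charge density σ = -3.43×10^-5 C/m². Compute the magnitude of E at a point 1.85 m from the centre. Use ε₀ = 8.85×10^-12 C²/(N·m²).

|E| = 3.65×10^5 V/m

Use a concentric Gaussian sphere at r = 1.85 m (r > 0.568 m).
The entire shell is enclosed: Q_enc = σ·4πR² = (-3.43e-5)·4π·(0.568)² = -1.391×10^-4 C.
Applying ∮E·dA = Q_enc/ε₀ with Φ = E(4πr²):
E = |Q_enc|/(4πε₀r²) = (1.391×10^-4)/(4π·8.85×10^-12·(1.85)²) = 3.65e5 N/C.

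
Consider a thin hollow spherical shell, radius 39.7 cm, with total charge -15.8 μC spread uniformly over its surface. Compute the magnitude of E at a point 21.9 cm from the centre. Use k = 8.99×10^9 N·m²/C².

Use a concentric Gaussian sphere at r = 21.9 cm (inside the shell, r < 39.7 cm).
No charge lies within this surface, so Q_enc = 0 and Gauss's law gives E·4πr² = 0 ⇒ E = 0.

E = 0 (no enclosed charge)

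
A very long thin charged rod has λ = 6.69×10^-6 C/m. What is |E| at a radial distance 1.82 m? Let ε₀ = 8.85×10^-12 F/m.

E ≈ 6.61×10^4 N/C

Take a coaxial cylindrical Gaussian surface of radius r = 1.82 m and length L.
Q_enc = λL, so λ_enc = 6.69e-6 C/m.
Since E is radial and uniform over the curved surface, Φ = E·2πrL = Q_enc/ε₀ = λ_enc L/ε₀.
E = |λ_enc|/(2πε₀r) = (6.69×10^-6)/(2π·8.85×10^-12·1.82) = 6.61×10^4 N/C.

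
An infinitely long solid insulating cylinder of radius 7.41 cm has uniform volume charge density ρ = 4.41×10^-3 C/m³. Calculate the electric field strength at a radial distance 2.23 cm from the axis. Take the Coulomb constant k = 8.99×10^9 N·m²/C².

E ≈ 5.55e6 N/C

Take a coaxial cylindrical Gaussian surface of radius r = 2.23 cm and length L (r < R).
Charge inside radius r per length L is ρ·πr²·L, so λ_enc = ρπr² = 6.89×10^-6 C/m.
Applying ∮E·dA = Q_enc/ε₀ with the end caps contributing no flux:
E = 2k|λ_enc|/r = 2(8.99×10^9)(6.89×10^-6)/(0.0223) = 5.55×10^6 N/C.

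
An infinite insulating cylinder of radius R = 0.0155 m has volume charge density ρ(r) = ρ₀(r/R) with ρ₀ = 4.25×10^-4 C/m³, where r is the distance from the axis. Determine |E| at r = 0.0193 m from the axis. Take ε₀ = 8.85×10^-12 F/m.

By cylindrical symmetry E is radial; use a coaxial Gaussian cylinder of radius 0.0193 m and length L (r > R, full charge per length enclosed).
λ_enc = 2π ∫₀^R ρ₀(r'/R)^1 r' dr' = 2πρ₀R²/3 = 2.139e-7 C/m.
Applying ∮E·dA = Q_enc/ε₀ with the end caps contributing no flux:
E = |λ_enc|/(2πε₀r) = (2.139×10^-7)/(2π·8.85×10^-12·0.0193) = 1.99e5 N/C.

E ≈ 1.99×10^5 N/C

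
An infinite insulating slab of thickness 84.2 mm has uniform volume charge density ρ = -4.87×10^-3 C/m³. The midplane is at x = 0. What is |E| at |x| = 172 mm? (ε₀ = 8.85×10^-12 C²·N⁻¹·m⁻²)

The point |x| = 172 mm lies outside the slab (half-thickness 0.0421 m). A symmetric pillbox spanning the full slab encloses Q_enc = ρ·d·A.
Flux = 2EA ⇒ E = |ρ|d/(2ε₀), independent of distance outside.
E = (4.87e-3)(0.0842)/(2·8.85×10^-12) = 2.32×10^7 N/C.

E ≈ 2.32e7 N/C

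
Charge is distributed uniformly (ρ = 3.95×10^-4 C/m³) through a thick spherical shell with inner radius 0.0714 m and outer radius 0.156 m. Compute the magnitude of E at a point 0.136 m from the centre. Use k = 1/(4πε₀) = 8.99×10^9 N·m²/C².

E ≈ 1.73×10^6 V/m

Symmetry ⇒ E = E(r) r̂. Gaussian sphere of radius r = 0.136 m (within the shell material, 0.0714 m < r < 0.156 m).
Enclosed charge is the volume from a to r: Q_enc = (4π/3)ρ(r³ − a³) = 3.56×10^-6 C.
Since E is radial and uniform over the Gaussian sphere, Φ = E·4πr² = Q_enc/ε₀.
E = k|Q_enc|/r² = (8.99×10^9)(3.56×10^-6)/(0.136)² = 1.73×10^6 N/C.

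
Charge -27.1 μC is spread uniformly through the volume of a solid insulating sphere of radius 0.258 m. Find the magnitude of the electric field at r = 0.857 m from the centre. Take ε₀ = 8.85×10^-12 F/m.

Use a concentric Gaussian sphere at r = 0.857 m (r > R, so the entire charge is enclosed).
Q_enc = -27.1 μC = -2.71×10^-5 C.
Applying ∮E·dA = Q_enc/ε₀ with Φ = E(4πr²):
E = |Q_enc|/(4πε₀r²) = (2.71×10^-5)/(4π·8.85×10^-12·(0.857)²) = 3.32×10^5 N/C.

E ≈ 3.32×10^5 N/C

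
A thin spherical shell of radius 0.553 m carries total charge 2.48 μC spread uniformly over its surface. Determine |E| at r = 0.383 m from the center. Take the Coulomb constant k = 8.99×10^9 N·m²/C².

|E| = 0 N/C

Symmetry ⇒ E = E(r) r̂. Gaussian sphere of radius r = 0.383 m (inside the shell, r < 0.553 m).
No charge lies within this surface, so Q_enc = 0 and Gauss's law gives E·4πr² = 0 ⇒ E = 0.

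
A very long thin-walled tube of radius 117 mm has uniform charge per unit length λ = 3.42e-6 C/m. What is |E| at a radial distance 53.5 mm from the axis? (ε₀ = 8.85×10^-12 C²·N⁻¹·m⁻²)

Coaxial Gaussian cylinder, radius r = 53.5 mm, length L (r < 117 mm, inside the shell).
All the surface charge lies outside this cylinder: Q_enc = 0, hence E = 0.

E = 0 (no enclosed charge)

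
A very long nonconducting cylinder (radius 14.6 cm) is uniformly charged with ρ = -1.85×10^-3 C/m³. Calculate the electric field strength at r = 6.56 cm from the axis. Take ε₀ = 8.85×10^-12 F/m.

|E| = 6.86e6 N/C

By cylindrical symmetry E is radial; use a coaxial Gaussian cylinder of radius 6.56 cm and length L (r < R).
Enclosed charge per unit length: λ_enc = ρ·πr² = (-1.85×10^-3)π(0.0656)² = -2.501×10^-5 C/m.
By Gauss's law (flux through the curved wall only), E·2πrL = λ_enc L/ε₀.
E = |λ_enc|/(2πε₀r) = (2.501×10^-5)/(2π·8.85×10^-12·0.0656) = 6.86e6 N/C.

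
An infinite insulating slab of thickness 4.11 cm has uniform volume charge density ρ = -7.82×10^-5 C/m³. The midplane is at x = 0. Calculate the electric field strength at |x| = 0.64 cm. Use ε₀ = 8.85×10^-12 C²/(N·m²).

By symmetry E is perpendicular to the slab. A Gaussian pillbox from −0.64 cm to +0.64 cm (face area A) lies entirely within the slab.
Q_enc = ρ·(2x)·A and flux = 2EA, so 2EA = 2ρxA/ε₀ ⇒ E = |ρ|x/ε₀.
E = (7.82×10^-5)(0.0064)/(8.85×10^-12) = 5.66×10^4 N/C.

E ≈ 5.66×10^4 V/m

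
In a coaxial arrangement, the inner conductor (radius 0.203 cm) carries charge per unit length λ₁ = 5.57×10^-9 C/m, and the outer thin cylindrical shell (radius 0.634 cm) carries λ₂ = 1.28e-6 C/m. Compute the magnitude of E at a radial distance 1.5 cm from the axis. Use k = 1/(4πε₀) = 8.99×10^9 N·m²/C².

Coaxial Gaussian cylinder, radius r = 1.5 cm, length L (r > 0.634 cm, enclosing both).
λ_enc = λ₁ + λ₂ = (5.57×10^-9) + (1.28×10^-6) = 1.286×10^-6 C/m.
Since E is radial and uniform over the curved surface, Φ = E·2πrL = Q_enc/ε₀ = λ_enc L/ε₀.
E = 2k|λ_enc|/r = 2(8.99×10^9)(1.286×10^-6)/(0.015) = 1.54×10^6 N/C.

|E| ≈ 1.54e6 N/C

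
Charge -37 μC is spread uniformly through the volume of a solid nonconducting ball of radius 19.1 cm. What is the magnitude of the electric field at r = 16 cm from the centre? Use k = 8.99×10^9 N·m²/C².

|E| ≈ 7.64×10^6 N/C

Take a concentric spherical Gaussian surface of radius r = 16 cm (r < R).
Only the charge within r is enclosed: Q_enc = Q·(r/R)³ = (-37 μC)·(16 cm/19.1 cm)³ = -2.175e-5 C.
Applying ∮E·dA = Q_enc/ε₀ with Φ = E(4πr²):
E = k|Q_enc|/r² = (8.99×10^9)(2.175e-5)/(0.16)² = 7.64×10^6 N/C.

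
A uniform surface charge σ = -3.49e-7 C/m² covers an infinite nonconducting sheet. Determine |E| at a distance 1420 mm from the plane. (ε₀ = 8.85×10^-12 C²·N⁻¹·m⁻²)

By planar symmetry E is perpendicular to the sheet and uniform; use a Gaussian pillbox with flat faces of area A on each side of the sheet.
Only the two end caps contribute flux: Φ = 2EA. With Q_enc = σA, Gauss's law gives E = |σ|/(2ε₀).
E = |σ|/(2ε₀) = (3.49e-7)/(2·8.85×10^-12) = 1.97×10^4 N/C.

E ≈ 1.97×10^4 N/C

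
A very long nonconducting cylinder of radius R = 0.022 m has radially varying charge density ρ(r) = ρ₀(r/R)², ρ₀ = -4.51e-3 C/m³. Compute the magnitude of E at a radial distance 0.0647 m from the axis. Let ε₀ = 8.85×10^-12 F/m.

|E| = 9.53e5 N/C

Take a coaxial cylindrical Gaussian surface of radius r = 0.0647 m and length L (r > R, full charge per length enclosed).
λ_enc = 2π ∫₀^R ρ₀(r'/R)^2 r' dr' = 2πρ₀R²/4 = -3.429×10^-6 C/m.
Gauss's law: E·2πrL = λ_enc L/ε₀.
E = |λ_enc|/(2πε₀r) = (3.429×10^-6)/(2π·8.85×10^-12·0.0647) = 9.53e5 N/C.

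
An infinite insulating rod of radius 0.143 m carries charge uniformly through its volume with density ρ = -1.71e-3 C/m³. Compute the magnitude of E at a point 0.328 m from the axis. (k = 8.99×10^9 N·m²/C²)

Choose a coaxial cylinder of radius r = 0.328 m (arbitrary length L) as the Gaussian surface (r > 0.143 m, full cross-section enclosed).
λ_enc = ρ·πR² = (-1.71×10^-3)π(0.143)² = -1.099×10^-4 C/m.
By Gauss's law (flux through the curved wall only), E·2πrL = λ_enc L/ε₀.
E = 2k|λ_enc|/r = 2(8.99×10^9)(1.099×10^-4)/(0.328) = 6.02×10^6 N/C.

E = 6.02×10^6 V/m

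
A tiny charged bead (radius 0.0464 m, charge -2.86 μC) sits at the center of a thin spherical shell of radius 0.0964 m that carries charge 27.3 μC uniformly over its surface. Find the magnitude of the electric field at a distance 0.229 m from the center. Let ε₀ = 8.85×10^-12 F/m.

Symmetry ⇒ E = E(r) r̂. Gaussian sphere of radius r = 0.229 m (r > 0.0964 m, enclosing both).
Q_enc = (-2.86 μC) + (27.3 μC) = 2.444×10^-5 C.
Since E is radial and uniform over the Gaussian sphere, Φ = E·4πr² = Q_enc/ε₀.
E = |Q_enc|/(4πε₀r²) = (2.444×10^-5)/(4π·8.85×10^-12·(0.229)²) = 4.19×10^6 N/C.

4.19×10^6 N/C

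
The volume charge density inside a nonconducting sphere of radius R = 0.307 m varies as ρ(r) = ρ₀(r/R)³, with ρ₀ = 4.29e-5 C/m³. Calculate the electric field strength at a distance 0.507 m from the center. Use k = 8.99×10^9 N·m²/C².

|E| ≈ 9.09e4 N/C

Symmetry ⇒ E = E(r) r̂. Gaussian sphere of radius r = 0.507 m (r > R, all charge enclosed).
Q_enc = 4π ∫₀^R ρ₀(r'/R)^3 r'² dr' = 4πρ₀R³/6 = 2.60e-6 C.
Since E is radial and uniform over the Gaussian sphere, Φ = E·4πr² = Q_enc/ε₀.
E = k|Q_enc|/r² = (8.99×10^9)(2.60×10^-6)/(0.507)² = 9.09×10^4 N/C.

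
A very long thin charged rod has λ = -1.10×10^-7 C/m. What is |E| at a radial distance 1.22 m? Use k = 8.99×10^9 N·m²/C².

E = 1.62×10^3 N/C

Take a coaxial cylindrical Gaussian surface of radius r = 1.22 m and length L.
Q_enc = λL, so λ_enc = -1.10×10^-7 C/m.
By Gauss's law (flux through the curved wall only), E·2πrL = λ_enc L/ε₀.
E = 2k|λ_enc|/r = 2(8.99×10^9)(1.10e-7)/(1.22) = 1.62×10^3 N/C.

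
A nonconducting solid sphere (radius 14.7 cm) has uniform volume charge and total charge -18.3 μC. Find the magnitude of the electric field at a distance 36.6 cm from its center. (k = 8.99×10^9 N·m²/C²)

Take a concentric spherical Gaussian surface of radius r = 36.6 cm (r > R, so the entire charge is enclosed).
Q_enc = -18.3 μC = -1.83×10^-5 C.
By Gauss's law, ∮E·dA = E·4πr² = Q_enc/ε₀.
E = k|Q_enc|/r² = (8.99×10^9)(1.83×10^-5)/(0.366)² = 1.23e6 N/C.

|E| = 1.23×10^6 V/m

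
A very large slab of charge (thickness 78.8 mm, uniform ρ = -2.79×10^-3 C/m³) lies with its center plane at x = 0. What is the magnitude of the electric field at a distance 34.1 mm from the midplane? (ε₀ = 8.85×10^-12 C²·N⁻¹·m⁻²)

|E| = 1.08e7 V/m

By symmetry E is perpendicular to the slab. A Gaussian pillbox from −34.1 mm to +34.1 mm (face area A) lies entirely within the slab.
Q_enc = ρ·(2x)·A and flux = 2EA, so 2EA = 2ρxA/ε₀ ⇒ E = |ρ|x/ε₀.
E = (2.79e-3)(0.0341)/(8.85×10^-12) = 1.08×10^7 N/C.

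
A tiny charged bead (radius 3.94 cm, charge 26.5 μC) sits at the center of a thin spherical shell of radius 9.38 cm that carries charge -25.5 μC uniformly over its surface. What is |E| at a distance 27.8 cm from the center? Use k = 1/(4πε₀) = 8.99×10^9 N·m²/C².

Use a concentric Gaussian sphere at r = 27.8 cm (r > 9.38 cm, enclosing both).
Q_enc = (26.5 μC) + (-25.5 μC) = 1.00×10^-6 C.
Since E is radial and uniform over the Gaussian sphere, Φ = E·4πr² = Q_enc/ε₀.
E = k|Q_enc|/r² = (8.99×10^9)(1.00e-6)/(0.278)² = 1.16×10^5 N/C.

E ≈ 1.16×10^5 N/C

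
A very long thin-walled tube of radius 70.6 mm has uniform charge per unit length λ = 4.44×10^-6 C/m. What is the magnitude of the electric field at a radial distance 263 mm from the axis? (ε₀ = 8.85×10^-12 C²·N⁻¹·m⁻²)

Choose a coaxial cylinder of radius r = 263 mm (arbitrary length L) as the Gaussian surface (r > 70.6 mm).
The full line charge is enclosed: λ_enc = 4.44e-6 C/m.
Applying ∮E·dA = Q_enc/ε₀ with the end caps contributing no flux:
E = |λ_enc|/(2πε₀r) = (4.44e-6)/(2π·8.85×10^-12·0.263) = 3.04e5 N/C.

E ≈ 3.04×10^5 N/C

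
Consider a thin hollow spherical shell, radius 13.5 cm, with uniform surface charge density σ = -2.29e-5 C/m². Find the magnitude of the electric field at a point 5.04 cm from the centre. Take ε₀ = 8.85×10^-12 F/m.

Use a concentric Gaussian sphere at r = 5.04 cm (inside the shell, r < 13.5 cm).
All the charge is outside the Gaussian surface: Q_enc = 0, hence E = 0 everywhere inside the shell.

|E| = 0 N/C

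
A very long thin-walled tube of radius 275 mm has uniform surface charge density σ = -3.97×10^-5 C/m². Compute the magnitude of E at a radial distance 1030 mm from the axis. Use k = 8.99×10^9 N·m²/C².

Coaxial Gaussian cylinder, radius r = 1030 mm, length L (r > 275 mm).
The whole shell is enclosed: λ_enc = σ·2πR = (-3.97e-5)·2π·(0.275) = -6.86×10^-5 C/m.
Applying ∮E·dA = Q_enc/ε₀ with the end caps contributing no flux:
E = 2k|λ_enc|/r = 2(8.99×10^9)(6.86e-5)/(1.03) = 1.20×10^6 N/C.

|E| = 1.20×10^6 N/C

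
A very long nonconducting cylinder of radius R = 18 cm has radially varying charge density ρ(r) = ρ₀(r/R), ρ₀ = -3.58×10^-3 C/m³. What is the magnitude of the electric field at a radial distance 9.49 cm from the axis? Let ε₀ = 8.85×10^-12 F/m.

|E| ≈ 6.75e6 N/C

Coaxial Gaussian cylinder, radius r = 9.49 cm, length L (r < R).
Integrating ρ over the cross-section to radius r: λ_enc = (2πρ₀/R) ∫₀^r r'^2 dr' = 2πρ₀ r^3/(3·R) = -3.56×10^-5 C/m.
Since E is radial and uniform over the curved surface, Φ = E·2πrL = Q_enc/ε₀ = λ_enc L/ε₀.
E = |λ_enc|/(2πε₀r) = (3.56×10^-5)/(2π·8.85×10^-12·0.0949) = 6.75×10^6 N/C.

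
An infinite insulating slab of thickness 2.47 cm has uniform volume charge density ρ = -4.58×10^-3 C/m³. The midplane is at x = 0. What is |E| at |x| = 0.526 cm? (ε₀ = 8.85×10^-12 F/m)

E ≈ 2.72e6 N/C

By symmetry E is perpendicular to the slab. A Gaussian pillbox from −0.526 cm to +0.526 cm (face area A) lies entirely within the slab.
Q_enc = ρ·(2x)·A and flux = 2EA, so 2EA = 2ρxA/ε₀ ⇒ E = |ρ|x/ε₀.
E = (4.58e-3)(0.00526)/(8.85×10^-12) = 2.72×10^6 N/C.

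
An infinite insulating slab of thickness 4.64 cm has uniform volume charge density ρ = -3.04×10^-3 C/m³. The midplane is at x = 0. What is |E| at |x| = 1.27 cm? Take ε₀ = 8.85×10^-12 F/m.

By symmetry E is perpendicular to the slab. A Gaussian pillbox from −1.27 cm to +1.27 cm (face area A) lies entirely within the slab.
Q_enc = ρ·(2x)·A and flux = 2EA, so 2EA = 2ρxA/ε₀ ⇒ E = |ρ|x/ε₀.
E = (3.04×10^-3)(0.0127)/(8.85×10^-12) = 4.36×10^6 N/C.

4.36e6 V/m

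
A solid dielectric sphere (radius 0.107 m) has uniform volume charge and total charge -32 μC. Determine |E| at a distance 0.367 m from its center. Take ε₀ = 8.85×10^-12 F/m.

E ≈ 2.14×10^6 N/C

Take a concentric spherical Gaussian surface of radius r = 0.367 m (r > R, so the entire charge is enclosed).
Q_enc = -32 μC = -3.20×10^-5 C.
By Gauss's law, ∮E·dA = E·4πr² = Q_enc/ε₀.
E = |Q_enc|/(4πε₀r²) = (3.20e-5)/(4π·8.85×10^-12·(0.367)²) = 2.14e6 N/C.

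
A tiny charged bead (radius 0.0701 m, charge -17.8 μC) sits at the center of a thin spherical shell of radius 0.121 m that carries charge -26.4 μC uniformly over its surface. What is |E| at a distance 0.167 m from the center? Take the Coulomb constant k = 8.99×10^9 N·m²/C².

E ≈ 1.42e7 N/C

Use a concentric Gaussian sphere at r = 0.167 m (r > 0.121 m, enclosing both).
Q_enc = (-17.8 μC) + (-26.4 μC) = -4.42e-5 C.
Applying ∮E·dA = Q_enc/ε₀ with Φ = E(4πr²):
E = k|Q_enc|/r² = (8.99×10^9)(4.42×10^-5)/(0.167)² = 1.42e7 N/C.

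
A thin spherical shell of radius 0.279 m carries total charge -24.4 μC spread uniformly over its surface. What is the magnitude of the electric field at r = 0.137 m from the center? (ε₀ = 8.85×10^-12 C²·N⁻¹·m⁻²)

|E| = 0 N/C

Use a concentric Gaussian sphere at r = 0.137 m (inside the shell, r < 0.279 m).
All the charge is outside the Gaussian surface: Q_enc = 0, hence E = 0 everywhere inside the shell.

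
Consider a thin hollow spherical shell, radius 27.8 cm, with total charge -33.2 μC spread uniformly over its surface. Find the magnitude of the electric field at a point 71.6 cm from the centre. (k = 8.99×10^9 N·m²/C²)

Take a concentric spherical Gaussian surface of radius r = 71.6 cm (r > 27.8 cm).
The entire shell is enclosed: Q_enc = -3.32e-5 C.
By Gauss's law, ∮E·dA = E·4πr² = Q_enc/ε₀.
E = k|Q_enc|/r² = (8.99×10^9)(3.32e-5)/(0.716)² = 5.82×10^5 N/C.

|E| = 5.82e5 V/m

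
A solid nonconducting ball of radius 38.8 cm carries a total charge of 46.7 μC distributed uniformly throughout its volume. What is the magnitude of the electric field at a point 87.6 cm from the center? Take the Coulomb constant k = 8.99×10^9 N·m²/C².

Symmetry ⇒ E = E(r) r̂. Gaussian sphere of radius r = 87.6 cm (r > R, so the entire charge is enclosed).
Q_enc = 46.7 μC = 4.67×10^-5 C.
By Gauss's law, ∮E·dA = E·4πr² = Q_enc/ε₀.
E = k|Q_enc|/r² = (8.99×10^9)(4.67×10^-5)/(0.876)² = 5.47e5 N/C.

|E| ≈ 5.47×10^5 N/C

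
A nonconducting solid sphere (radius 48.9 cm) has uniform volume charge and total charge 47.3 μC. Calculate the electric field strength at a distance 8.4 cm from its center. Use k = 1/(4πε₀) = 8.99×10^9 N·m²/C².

Symmetry ⇒ E = E(r) r̂. Gaussian sphere of radius r = 8.4 cm (r < R).
For a uniform sphere the enclosed fraction is (r/R)³, so Q_enc = (47.3 μC)(0.084/0.489)³ = 2.398e-7 C.
Gauss's law: E·4πr² = Q_enc/ε₀.
E = k|Q_enc|/r² = (8.99×10^9)(2.398e-7)/(0.084)² = 3.05×10^5 N/C.

E = 3.05e5 V/m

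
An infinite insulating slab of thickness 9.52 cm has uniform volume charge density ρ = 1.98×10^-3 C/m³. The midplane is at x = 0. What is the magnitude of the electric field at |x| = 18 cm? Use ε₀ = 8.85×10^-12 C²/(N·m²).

The point |x| = 18 cm lies outside the slab (half-thickness 0.0476 m). A symmetric pillbox spanning the full slab encloses Q_enc = ρ·d·A.
Flux = 2EA ⇒ E = |ρ|d/(2ε₀), independent of distance outside.
E = (1.98e-3)(0.0952)/(2·8.85×10^-12) = 1.06×10^7 N/C.

1.06e7 N/C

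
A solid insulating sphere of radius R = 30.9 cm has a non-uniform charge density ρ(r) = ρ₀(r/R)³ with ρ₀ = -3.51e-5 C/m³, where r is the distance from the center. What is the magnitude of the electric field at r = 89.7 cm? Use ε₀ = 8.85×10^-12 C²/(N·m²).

|E| = 2.42×10^4 N/C

Take a concentric spherical Gaussian surface of radius r = 89.7 cm (r > R, all charge enclosed).
Q_enc = 4π ∫₀^R ρ₀(r'/R)^3 r'² dr' = 4πρ₀R³/6 = -2.169×10^-6 C.
Gauss's law: E·4πr² = Q_enc/ε₀.
E = |Q_enc|/(4πε₀r²) = (2.169e-6)/(4π·8.85×10^-12·(0.897)²) = 2.42×10^4 N/C.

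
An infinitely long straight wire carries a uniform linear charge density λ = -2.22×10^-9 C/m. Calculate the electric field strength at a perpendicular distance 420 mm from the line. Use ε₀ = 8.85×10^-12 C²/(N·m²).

E = 95.1 N/C

Coaxial Gaussian cylinder, radius r = 420 mm, length L.
Q_enc = λL, so λ_enc = -2.22e-9 C/m.
Applying ∮E·dA = Q_enc/ε₀ with the end caps contributing no flux:
E = |λ_enc|/(2πε₀r) = (2.22e-9)/(2π·8.85×10^-12·0.42) = 95.1 N/C.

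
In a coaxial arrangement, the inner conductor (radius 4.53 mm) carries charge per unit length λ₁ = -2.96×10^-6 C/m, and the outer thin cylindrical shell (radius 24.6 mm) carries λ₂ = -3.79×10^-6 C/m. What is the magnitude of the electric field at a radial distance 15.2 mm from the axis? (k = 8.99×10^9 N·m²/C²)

E ≈ 3.50e6 N/C

Choose a coaxial cylinder of radius r = 15.2 mm (arbitrary length L) as the Gaussian surface (between the conductors, 4.53 mm < r < 24.6 mm).
Only the inner wire is enclosed; the outer shell contributes nothing inside itself. λ_enc = λ₁ = -2.96e-6 C/m.
Since E is radial and uniform over the curved surface, Φ = E·2πrL = Q_enc/ε₀ = λ_enc L/ε₀.
E = 2k|λ_enc|/r = 2(8.99×10^9)(2.96×10^-6)/(0.0152) = 3.50×10^6 N/C.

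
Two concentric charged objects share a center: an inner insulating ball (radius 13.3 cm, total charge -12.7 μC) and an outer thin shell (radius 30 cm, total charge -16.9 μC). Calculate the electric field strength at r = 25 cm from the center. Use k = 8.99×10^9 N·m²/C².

By spherical symmetry E is radial; choose a Gaussian sphere of radius r = 25 cm (between the bodies, 13.3 cm < r < 30 cm).
The shell at 30 cm lies outside the Gaussian surface, so Q_enc = -12.7 μC = -1.27×10^-5 C.
Gauss's law: E·4πr² = Q_enc/ε₀.
E = k|Q_enc|/r² = (8.99×10^9)(1.27×10^-5)/(0.25)² = 1.83e6 N/C.

E ≈ 1.83×10^6 N/C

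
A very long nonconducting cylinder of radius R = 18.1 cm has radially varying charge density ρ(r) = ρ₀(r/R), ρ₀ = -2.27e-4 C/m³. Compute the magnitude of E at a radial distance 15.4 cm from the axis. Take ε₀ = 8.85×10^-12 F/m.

|E| = 1.12e6 N/C

Choose a coaxial cylinder of radius r = 15.4 cm (arbitrary length L) as the Gaussian surface (r < R).
λ_enc = ∫₀^r ρ(r')·2πr' dr' = (2πρ₀/R)·r^3/3 = -9.593×10^-6 C/m.
Gauss's law: E·2πrL = λ_enc L/ε₀.
E = |λ_enc|/(2πε₀r) = (9.593e-6)/(2π·8.85×10^-12·0.154) = 1.12×10^6 N/C.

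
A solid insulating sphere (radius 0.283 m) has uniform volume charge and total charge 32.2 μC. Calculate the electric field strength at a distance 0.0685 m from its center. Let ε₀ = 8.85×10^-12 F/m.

Symmetry ⇒ E = E(r) r̂. Gaussian sphere of radius r = 0.0685 m (r < R).
Only the charge within r is enclosed: Q_enc = Q·(r/R)³ = (32.2 μC)·(0.0685 m/0.283 m)³ = 4.566×10^-7 C.
Applying ∮E·dA = Q_enc/ε₀ with Φ = E(4πr²):
E = |Q_enc|/(4πε₀r²) = (4.566×10^-7)/(4π·8.85×10^-12·(0.0685)²) = 8.75×10^5 N/C.

8.75e5 V/m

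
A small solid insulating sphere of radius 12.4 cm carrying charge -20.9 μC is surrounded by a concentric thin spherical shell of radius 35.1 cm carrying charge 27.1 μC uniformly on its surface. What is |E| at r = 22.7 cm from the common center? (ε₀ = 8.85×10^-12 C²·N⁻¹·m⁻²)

E = 3.65e6 V/m

By spherical symmetry E is radial; choose a Gaussian sphere of radius r = 22.7 cm (between the bodies, 12.4 cm < r < 35.1 cm).
Only the inner charge is enclosed; the outer shell contributes nothing inside itself. Q_enc = -20.9 μC = -2.09e-5 C.
Gauss's law: E·4πr² = Q_enc/ε₀.
E = |Q_enc|/(4πε₀r²) = (2.09e-5)/(4π·8.85×10^-12·(0.227)²) = 3.65×10^6 N/C.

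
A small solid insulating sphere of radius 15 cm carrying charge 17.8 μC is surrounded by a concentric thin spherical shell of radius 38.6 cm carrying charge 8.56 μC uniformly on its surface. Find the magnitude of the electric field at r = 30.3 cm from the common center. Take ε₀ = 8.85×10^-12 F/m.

E ≈ 1.74×10^6 V/m

Use a concentric Gaussian sphere at r = 30.3 cm (between the bodies, 15 cm < r < 38.6 cm).
Only the inner charge is enclosed; the outer shell contributes nothing inside itself. Q_enc = 17.8 μC = 1.78×10^-5 C.
Gauss's law: E·4πr² = Q_enc/ε₀.
E = |Q_enc|/(4πε₀r²) = (1.78×10^-5)/(4π·8.85×10^-12·(0.303)²) = 1.74×10^6 N/C.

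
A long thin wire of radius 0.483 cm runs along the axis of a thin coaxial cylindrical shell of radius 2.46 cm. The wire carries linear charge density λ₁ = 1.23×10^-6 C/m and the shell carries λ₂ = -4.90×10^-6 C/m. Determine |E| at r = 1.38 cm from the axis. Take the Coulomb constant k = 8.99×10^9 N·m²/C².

1.60×10^6 N/C

Choose a coaxial cylinder of radius r = 1.38 cm (arbitrary length L) as the Gaussian surface (between the conductors, 0.483 cm < r < 2.46 cm).
Only the inner wire is enclosed; the outer shell contributes nothing inside itself. λ_enc = λ₁ = 1.23×10^-6 C/m.
Since E is radial and uniform over the curved surface, Φ = E·2πrL = Q_enc/ε₀ = λ_enc L/ε₀.
E = 2k|λ_enc|/r = 2(8.99×10^9)(1.23×10^-6)/(0.0138) = 1.60e6 N/C.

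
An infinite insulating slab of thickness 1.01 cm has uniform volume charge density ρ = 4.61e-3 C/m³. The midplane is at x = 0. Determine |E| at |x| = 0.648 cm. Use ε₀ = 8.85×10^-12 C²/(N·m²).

The point |x| = 0.648 cm lies outside the slab (half-thickness 0.00505 m). A symmetric pillbox spanning the full slab encloses Q_enc = ρ·d·A.
Flux = 2EA ⇒ E = |ρ|d/(2ε₀), independent of distance outside.
E = (4.61e-3)(0.0101)/(2·8.85×10^-12) = 2.63e6 N/C.

E ≈ 2.63e6 N/C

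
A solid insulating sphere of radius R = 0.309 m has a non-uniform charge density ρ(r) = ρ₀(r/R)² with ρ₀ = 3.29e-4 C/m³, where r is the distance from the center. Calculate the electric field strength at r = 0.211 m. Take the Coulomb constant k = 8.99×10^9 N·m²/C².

By spherical symmetry E is radial; choose a Gaussian sphere of radius r = 0.211 m (r < R).
Integrate the density: Q_enc = 4π ∫₀^r ρ₀(r'/R)^2 r'² dr' = 4πρ₀ r^5/(5·R²) = 3.622e-6 C.
Gauss's law: E·4πr² = Q_enc/ε₀.
E = k|Q_enc|/r² = (8.99×10^9)(3.622×10^-6)/(0.211)² = 7.31×10^5 N/C.

E ≈ 7.31×10^5 V/m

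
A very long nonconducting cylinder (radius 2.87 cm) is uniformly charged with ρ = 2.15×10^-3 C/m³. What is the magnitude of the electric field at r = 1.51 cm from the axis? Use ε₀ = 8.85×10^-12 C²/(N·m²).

Choose a coaxial cylinder of radius r = 1.51 cm (arbitrary length L) as the Gaussian surface (r < R).
Enclosed charge per unit length: λ_enc = ρ·πr² = (2.15e-3)π(0.0151)² = 1.54×10^-6 C/m.
Gauss's law: E·2πrL = λ_enc L/ε₀.
E = |λ_enc|/(2πε₀r) = (1.54×10^-6)/(2π·8.85×10^-12·0.0151) = 1.83e6 N/C.

|E| ≈ 1.83e6 V/m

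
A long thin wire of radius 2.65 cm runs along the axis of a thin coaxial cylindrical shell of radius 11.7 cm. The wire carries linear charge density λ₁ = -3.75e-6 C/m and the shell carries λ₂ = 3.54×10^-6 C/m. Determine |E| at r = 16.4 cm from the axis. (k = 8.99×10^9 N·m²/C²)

|E| ≈ 2.30e4 V/m

By cylindrical symmetry E is radial; use a coaxial Gaussian cylinder of radius 16.4 cm and length L (r > 11.7 cm, enclosing both).
λ_enc = λ₁ + λ₂ = (-3.75e-6) + (3.54×10^-6) = -2.10×10^-7 C/m.
By Gauss's law (flux through the curved wall only), E·2πrL = λ_enc L/ε₀.
E = 2k|λ_enc|/r = 2(8.99×10^9)(2.10e-7)/(0.164) = 2.30×10^4 N/C.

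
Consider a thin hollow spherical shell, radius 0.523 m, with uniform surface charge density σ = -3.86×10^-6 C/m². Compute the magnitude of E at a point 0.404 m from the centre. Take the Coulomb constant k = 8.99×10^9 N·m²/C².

Use a concentric Gaussian sphere at r = 0.404 m (inside the shell, r < 0.523 m).
All the charge is outside the Gaussian surface: Q_enc = 0, hence E = 0 everywhere inside the shell.

E = 0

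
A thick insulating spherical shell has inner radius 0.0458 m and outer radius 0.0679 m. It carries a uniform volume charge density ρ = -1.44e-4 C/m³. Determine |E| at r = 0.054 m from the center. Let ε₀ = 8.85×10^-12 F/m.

|E| ≈ 1.14e5 N/C

By spherical symmetry E is radial; choose a Gaussian sphere of radius r = 0.054 m (within the shell material, 0.0458 m < r < 0.0679 m).
Enclosed charge is the volume from a to r: Q_enc = (4π/3)ρ(r³ − a³) = -3.703e-8 C.
Gauss's law: E·4πr² = Q_enc/ε₀.
E = |Q_enc|/(4πε₀r²) = (3.703×10^-8)/(4π·8.85×10^-12·(0.054)²) = 1.14e5 N/C.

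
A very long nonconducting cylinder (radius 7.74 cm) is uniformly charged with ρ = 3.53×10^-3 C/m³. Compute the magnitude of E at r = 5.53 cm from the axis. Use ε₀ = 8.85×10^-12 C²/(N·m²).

Coaxial Gaussian cylinder, radius r = 5.53 cm, length L (r < R).
Enclosed charge per unit length: λ_enc = ρ·πr² = (3.53×10^-3)π(0.0553)² = 3.391e-5 C/m.
Since E is radial and uniform over the curved surface, Φ = E·2πrL = Q_enc/ε₀ = λ_enc L/ε₀.
E = |λ_enc|/(2πε₀r) = (3.391e-5)/(2π·8.85×10^-12·0.0553) = 1.10×10^7 N/C.

|E| = 1.10e7 N/C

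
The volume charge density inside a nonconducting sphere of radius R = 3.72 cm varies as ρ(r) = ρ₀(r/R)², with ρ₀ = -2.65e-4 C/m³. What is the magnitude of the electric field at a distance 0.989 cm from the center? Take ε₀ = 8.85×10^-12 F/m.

E = 4.19×10^3 N/C

Use a concentric Gaussian sphere at r = 0.989 cm (r < R).
Integrate the density: Q_enc = 4π ∫₀^r ρ₀(r'/R)^2 r'² dr' = 4πρ₀ r^5/(5·R²) = -4.554×10^-11 C.
Gauss's law: E·4πr² = Q_enc/ε₀.
E = |Q_enc|/(4πε₀r²) = (4.554×10^-11)/(4π·8.85×10^-12·(0.00989)²) = 4.19e3 N/C.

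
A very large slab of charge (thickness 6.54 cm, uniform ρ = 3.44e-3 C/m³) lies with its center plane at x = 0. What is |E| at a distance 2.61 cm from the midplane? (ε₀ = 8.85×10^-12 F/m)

By symmetry E is perpendicular to the slab. A Gaussian pillbox from −2.61 cm to +2.61 cm (face area A) lies entirely within the slab.
Q_enc = ρ·(2x)·A and flux = 2EA, so 2EA = 2ρxA/ε₀ ⇒ E = |ρ|x/ε₀.
E = (3.44e-3)(0.0261)/(8.85×10^-12) = 1.01e7 N/C.

1.01×10^7 N/C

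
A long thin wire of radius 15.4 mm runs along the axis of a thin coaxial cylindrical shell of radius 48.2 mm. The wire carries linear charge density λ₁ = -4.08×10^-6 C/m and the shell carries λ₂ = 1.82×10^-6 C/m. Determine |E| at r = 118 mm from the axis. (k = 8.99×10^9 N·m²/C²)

3.44×10^5 V/m

Take a coaxial cylindrical Gaussian surface of radius r = 118 mm and length L (r > 48.2 mm, enclosing both).
λ_enc = λ₁ + λ₂ = (-4.08×10^-6) + (1.82e-6) = -2.26×10^-6 C/m.
Gauss's law: E·2πrL = λ_enc L/ε₀.
E = 2k|λ_enc|/r = 2(8.99×10^9)(2.26e-6)/(0.118) = 3.44×10^5 N/C.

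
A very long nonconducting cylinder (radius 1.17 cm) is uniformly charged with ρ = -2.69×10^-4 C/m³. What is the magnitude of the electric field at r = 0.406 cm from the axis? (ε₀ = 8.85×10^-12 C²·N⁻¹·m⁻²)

|E| ≈ 6.17×10^4 V/m

By cylindrical symmetry E is radial; use a coaxial Gaussian cylinder of radius 0.406 cm and length L (r < R).
Charge inside radius r per length L is ρ·πr²·L, so λ_enc = ρπr² = -1.393×10^-8 C/m.
By Gauss's law (flux through the curved wall only), E·2πrL = λ_enc L/ε₀.
E = |λ_enc|/(2πε₀r) = (1.393×10^-8)/(2π·8.85×10^-12·0.00406) = 6.17×10^4 N/C.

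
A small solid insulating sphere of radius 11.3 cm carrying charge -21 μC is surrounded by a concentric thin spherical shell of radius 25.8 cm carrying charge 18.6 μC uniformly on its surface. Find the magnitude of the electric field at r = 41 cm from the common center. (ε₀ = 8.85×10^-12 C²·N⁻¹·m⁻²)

E ≈ 1.28×10^5 V/m

Symmetry ⇒ E = E(r) r̂. Gaussian sphere of radius r = 41 cm (r > 25.8 cm, enclosing both).
Q_enc = (-21 μC) + (18.6 μC) = -2.40×10^-6 C.
By Gauss's law, ∮E·dA = E·4πr² = Q_enc/ε₀.
E = |Q_enc|/(4πε₀r²) = (2.40×10^-6)/(4π·8.85×10^-12·(0.41)²) = 1.28e5 N/C.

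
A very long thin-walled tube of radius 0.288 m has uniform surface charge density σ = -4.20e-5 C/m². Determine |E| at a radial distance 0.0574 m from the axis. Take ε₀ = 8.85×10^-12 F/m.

By cylindrical symmetry E is radial; use a coaxial Gaussian cylinder of radius 0.0574 m and length L (r < 0.288 m, inside the shell).
All the surface charge lies outside this cylinder: Q_enc = 0, hence E = 0.

E = 0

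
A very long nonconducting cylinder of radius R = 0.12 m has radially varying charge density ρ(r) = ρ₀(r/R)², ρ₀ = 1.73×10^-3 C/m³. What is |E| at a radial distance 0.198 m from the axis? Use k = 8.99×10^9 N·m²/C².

|E| = 3.55e6 V/m

Take a coaxial cylindrical Gaussian surface of radius r = 0.198 m and length L (r > R, full charge per length enclosed).
λ_enc = 2π ∫₀^R ρ₀(r'/R)^2 r' dr' = 2πρ₀R²/4 = 3.913×10^-5 C/m.
Gauss's law: E·2πrL = λ_enc L/ε₀.
E = 2k|λ_enc|/r = 2(8.99×10^9)(3.913×10^-5)/(0.198) = 3.55e6 N/C.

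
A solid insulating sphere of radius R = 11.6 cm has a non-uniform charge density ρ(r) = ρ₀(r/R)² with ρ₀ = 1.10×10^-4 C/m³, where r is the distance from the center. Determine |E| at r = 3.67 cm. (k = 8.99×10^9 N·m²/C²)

9.13e3 V/m

Symmetry ⇒ E = E(r) r̂. Gaussian sphere of radius r = 3.67 cm (r < R).
Integrate the density: Q_enc = 4π ∫₀^r ρ₀(r'/R)^2 r'² dr' = 4πρ₀ r^5/(5·R²) = 1.368×10^-9 C.
Gauss's law: E·4πr² = Q_enc/ε₀.
E = k|Q_enc|/r² = (8.99×10^9)(1.368×10^-9)/(0.0367)² = 9.13×10^3 N/C.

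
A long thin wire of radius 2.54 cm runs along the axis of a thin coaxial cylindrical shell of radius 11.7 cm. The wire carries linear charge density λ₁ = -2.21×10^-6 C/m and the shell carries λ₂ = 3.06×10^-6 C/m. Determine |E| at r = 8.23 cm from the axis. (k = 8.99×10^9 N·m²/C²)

Take a coaxial cylindrical Gaussian surface of radius r = 8.23 cm and length L (between the conductors, 2.54 cm < r < 11.7 cm).
Only the inner wire is enclosed; the outer shell contributes nothing inside itself. λ_enc = λ₁ = -2.21×10^-6 C/m.
By Gauss's law (flux through the curved wall only), E·2πrL = λ_enc L/ε₀.
E = 2k|λ_enc|/r = 2(8.99×10^9)(2.21×10^-6)/(0.0823) = 4.83×10^5 N/C.

E = 4.83×10^5 V/m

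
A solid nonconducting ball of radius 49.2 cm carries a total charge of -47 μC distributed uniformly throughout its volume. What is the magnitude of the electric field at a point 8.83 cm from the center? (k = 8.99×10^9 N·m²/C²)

Symmetry ⇒ E = E(r) r̂. Gaussian sphere of radius r = 8.83 cm (r < R).
For a uniform sphere the enclosed fraction is (r/R)³, so Q_enc = (-47 μC)(0.0883/0.492)³ = -2.717e-7 C.
Gauss's law: E·4πr² = Q_enc/ε₀.
E = k|Q_enc|/r² = (8.99×10^9)(2.717e-7)/(0.0883)² = 3.13×10^5 N/C.

E ≈ 3.13e5 N/C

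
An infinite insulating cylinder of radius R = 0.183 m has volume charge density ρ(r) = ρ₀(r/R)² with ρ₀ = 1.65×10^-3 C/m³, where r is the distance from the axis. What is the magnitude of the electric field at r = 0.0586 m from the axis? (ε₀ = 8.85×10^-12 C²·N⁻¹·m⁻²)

2.80×10^5 N/C

Choose a coaxial cylinder of radius r = 0.0586 m (arbitrary length L) as the Gaussian surface (r < R).
Integrating ρ over the cross-section to radius r: λ_enc = (2πρ₀/R²) ∫₀^r r'^3 dr' = 2πρ₀ r^4/(4·R²) = 9.126e-7 C/m.
Gauss's law: E·2πrL = λ_enc L/ε₀.
E = |λ_enc|/(2πε₀r) = (9.126×10^-7)/(2π·8.85×10^-12·0.0586) = 2.80×10^5 N/C.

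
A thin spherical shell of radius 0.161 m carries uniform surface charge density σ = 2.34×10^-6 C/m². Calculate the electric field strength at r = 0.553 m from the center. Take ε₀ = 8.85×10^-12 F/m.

By spherical symmetry E is radial; choose a Gaussian sphere of radius r = 0.553 m (r > 0.161 m).
The entire shell is enclosed: Q_enc = σ·4πR² = (2.34×10^-6)·4π·(0.161)² = 7.622e-7 C.
Applying ∮E·dA = Q_enc/ε₀ with Φ = E(4πr²):
E = |Q_enc|/(4πε₀r²) = (7.622×10^-7)/(4π·8.85×10^-12·(0.553)²) = 2.24e4 N/C.

|E| = 2.24×10^4 V/m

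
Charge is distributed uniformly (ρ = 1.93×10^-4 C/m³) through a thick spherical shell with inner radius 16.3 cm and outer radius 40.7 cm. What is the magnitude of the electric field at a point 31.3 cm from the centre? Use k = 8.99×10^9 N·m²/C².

By spherical symmetry E is radial; choose a Gaussian sphere of radius r = 31.3 cm (within the shell material, 16.3 cm < r < 40.7 cm).
Enclosed charge is the volume from a to r: Q_enc = (4π/3)ρ(r³ − a³) = 2.129×10^-5 C.
By Gauss's law, ∮E·dA = E·4πr² = Q_enc/ε₀.
E = k|Q_enc|/r² = (8.99×10^9)(2.129e-5)/(0.313)² = 1.95e6 N/C.

|E| = 1.95×10^6 N/C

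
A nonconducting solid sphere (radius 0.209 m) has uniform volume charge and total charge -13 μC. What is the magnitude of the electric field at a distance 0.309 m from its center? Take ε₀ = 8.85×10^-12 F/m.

Use a concentric Gaussian sphere at r = 0.309 m (r > R, so the entire charge is enclosed).
Q_enc = -13 μC = -1.30×10^-5 C.
Gauss's law: E·4πr² = Q_enc/ε₀.
E = |Q_enc|/(4πε₀r²) = (1.30e-5)/(4π·8.85×10^-12·(0.309)²) = 1.22×10^6 N/C.

|E| = 1.22e6 N/C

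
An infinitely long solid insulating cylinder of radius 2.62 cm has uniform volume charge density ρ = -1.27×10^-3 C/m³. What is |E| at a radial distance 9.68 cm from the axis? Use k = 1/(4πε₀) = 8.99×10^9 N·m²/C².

E = 5.09×10^5 N/C

Take a coaxial cylindrical Gaussian surface of radius r = 9.68 cm and length L (r > 2.62 cm, full cross-section enclosed).
λ_enc = ρ·πR² = (-1.27e-3)π(0.0262)² = -2.739e-6 C/m.
Gauss's law: E·2πrL = λ_enc L/ε₀.
E = 2k|λ_enc|/r = 2(8.99×10^9)(2.739×10^-6)/(0.0968) = 5.09e5 N/C.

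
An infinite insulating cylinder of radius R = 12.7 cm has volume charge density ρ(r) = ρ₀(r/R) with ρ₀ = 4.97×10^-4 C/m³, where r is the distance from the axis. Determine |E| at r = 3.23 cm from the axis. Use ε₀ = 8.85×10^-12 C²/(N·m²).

Coaxial Gaussian cylinder, radius r = 3.23 cm, length L (r < R).
Integrating ρ over the cross-section to radius r: λ_enc = (2πρ₀/R) ∫₀^r r'^2 dr' = 2πρ₀ r^3/(3·R) = 2.762×10^-7 C/m.
Applying ∮E·dA = Q_enc/ε₀ with the end caps contributing no flux:
E = |λ_enc|/(2πε₀r) = (2.762×10^-7)/(2π·8.85×10^-12·0.0323) = 1.54e5 N/C.

|E| = 1.54e5 N/C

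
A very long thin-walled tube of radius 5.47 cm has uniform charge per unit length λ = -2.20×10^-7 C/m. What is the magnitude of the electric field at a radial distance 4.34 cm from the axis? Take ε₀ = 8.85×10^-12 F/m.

E = 0

Take a coaxial cylindrical Gaussian surface of radius r = 4.34 cm and length L (r < 5.47 cm, inside the shell).
No charge is enclosed, so Gauss's law gives E·2πrL = 0 ⇒ E = 0.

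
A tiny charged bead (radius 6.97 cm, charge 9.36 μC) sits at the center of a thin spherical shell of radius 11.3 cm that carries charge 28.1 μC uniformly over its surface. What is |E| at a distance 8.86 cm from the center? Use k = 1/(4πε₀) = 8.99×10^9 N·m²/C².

Use a concentric Gaussian sphere at r = 8.86 cm (between the bodies, 6.97 cm < r < 11.3 cm).
The shell at 11.3 cm lies outside the Gaussian surface, so Q_enc = 9.36 μC = 9.36e-6 C.
Applying ∮E·dA = Q_enc/ε₀ with Φ = E(4πr²):
E = k|Q_enc|/r² = (8.99×10^9)(9.36×10^-6)/(0.0886)² = 1.07×10^7 N/C.

|E| ≈ 1.07e7 N/C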